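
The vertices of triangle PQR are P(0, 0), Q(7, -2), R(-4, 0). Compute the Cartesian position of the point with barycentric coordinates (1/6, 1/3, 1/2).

S = (1/6)·P + (1/3)·Q + (1/2)·R.
x-coordinate: (1/6)·0 + (1/3)·7 + (1/2)·(-4) = 1/3.
y-coordinate: (1/6)·0 + (1/3)·(-2) + (1/2)·0 = -2/3.

(1/3, -2/3)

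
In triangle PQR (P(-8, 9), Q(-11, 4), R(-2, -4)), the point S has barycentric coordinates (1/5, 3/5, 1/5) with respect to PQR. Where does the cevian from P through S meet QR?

Line PS meets QR where the P-coordinate vanishes; zeroing S's P-weight and renormalizing leaves Q, R-weights 3/5 : 1/5 → (3/4, 1/4).
So T = (3/4)·Q + (1/4)·R = (-35/4, 2).

(-35/4, 2)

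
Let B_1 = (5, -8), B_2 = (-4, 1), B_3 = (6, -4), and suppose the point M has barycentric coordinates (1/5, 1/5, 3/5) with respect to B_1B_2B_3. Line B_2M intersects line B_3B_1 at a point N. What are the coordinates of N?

Line B_2M meets B_3B_1 where the B_2-coordinate vanishes; zeroing M's B_2-weight and renormalizing leaves B_3, B_1-weights 3/5 : 1/5 → (3/4, 1/4).
So N = (3/4)·B_3 + (1/4)·B_1 = (23/4, -5).

(23/4, -5)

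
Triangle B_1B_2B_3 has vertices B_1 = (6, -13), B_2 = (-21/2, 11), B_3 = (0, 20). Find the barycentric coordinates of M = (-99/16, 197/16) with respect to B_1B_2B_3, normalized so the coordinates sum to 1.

Signed area of the reference triangle: [B_1B_2B_3] = ½·(6·(11−20) + (-21/2)·(20−(-13)) + 0·(-13−11)) = ½·(-54 − 693/2 + 0) = -801/4.
[MB_2B_3] = ½·((-99/16)·(11−20) + (-21/2)·(20−(197/16)) + 0·(197/16−11)) = ½·(891/16 − 2583/32 + 0) = -801/64, so the B_1-coordinate is (-801/64)/(-801/4) = 1/16.
[B_1MB_3] = ½·(6·(197/16−20) + (-99/16)·(20−(-13)) + 0·(-13−(197/16))) = ½·(-369/8 − 3267/16 + 0) = -4005/32, so the B_2-coordinate is 5/8.
[B_1B_2M] = ½·(6·(11−(197/16)) + (-21/2)·(197/16−(-13)) + (-99/16)·(-13−11)) = ½·(-63/8 − 8505/32 + 297/2) = -4005/64, so the B_3-coordinate is 5/16.

(1/16, 5/8, 5/16)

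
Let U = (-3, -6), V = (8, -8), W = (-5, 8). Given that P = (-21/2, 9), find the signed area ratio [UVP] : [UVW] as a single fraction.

[UVW] = ½·((-3)·(-8−8) + 8·(8−(-6)) + (-5)·(-6−(-8))) = ½·(48 + 112 − 10) = 75.
[UVP] = ½·((-3)·(-8−9) + 8·(9−(-6)) + (-21/2)·(-6−(-8))) = ½·(51 + 120 − 21) = 75, so the ratio is 75/75 = 1.

1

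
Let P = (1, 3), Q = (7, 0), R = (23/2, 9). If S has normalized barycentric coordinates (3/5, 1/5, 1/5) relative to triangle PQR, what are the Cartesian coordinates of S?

S = (3/5)·P + (1/5)·Q + (1/5)·R.
x-coordinate: (3/5)·1 + (1/5)·7 + (1/5)·(23/2) = 43/10.
y-coordinate: (3/5)·3 + (1/5)·0 + (1/5)·9 = 18/5.

(43/10, 18/5)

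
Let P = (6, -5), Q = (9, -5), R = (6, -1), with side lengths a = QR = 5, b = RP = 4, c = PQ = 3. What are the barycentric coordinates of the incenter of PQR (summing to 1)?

The incenter has barycentric coordinates proportional to the opposite side lengths: (5 : 4 : 3).
Normalizing by 5+4+3 = 12 gives (5/12, 1/3, 1/4).

(5/12, 1/3, 1/4)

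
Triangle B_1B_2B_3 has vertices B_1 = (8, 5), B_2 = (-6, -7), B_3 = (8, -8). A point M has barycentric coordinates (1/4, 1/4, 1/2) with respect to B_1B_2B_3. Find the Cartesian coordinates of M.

(9/2, -9/2)

M = (1/4)·B_1 + (1/4)·B_2 + (1/2)·B_3.
x-coordinate: (1/4)·8 + (1/4)·(-6) + (1/2)·8 = 9/2.
y-coordinate: (1/4)·5 + (1/4)·(-7) + (1/2)·(-8) = -9/2.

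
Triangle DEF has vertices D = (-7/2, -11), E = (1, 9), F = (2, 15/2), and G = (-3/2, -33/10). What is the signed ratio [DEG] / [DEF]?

1/5

[DEF] = ½·((-7/2)·(9−(15/2)) + 1·(15/2−(-11)) + 2·(-11−9)) = ½·(-21/4 + 37/2 − 40) = -107/8.
[DEG] = ½·((-7/2)·(9−(-33/10)) + 1·(-33/10−(-11)) + (-3/2)·(-11−9)) = ½·(-861/20 + 77/10 + 30) = -107/40, so the ratio is (-107/40)/(-107/8) = 1/5.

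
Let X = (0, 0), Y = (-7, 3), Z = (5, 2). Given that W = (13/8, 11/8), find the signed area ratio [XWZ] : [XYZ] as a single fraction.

[XYZ] = ½·(0·(3−2) + (-7)·(2−0) + 5·(0−3)) = ½·(0 − 14 − 15) = -29/2.
[XWZ] = ½·(0·(11/8−2) + (13/8)·(2−0) + 5·(0−(11/8))) = ½·(0 + 13/4 − 55/8) = -29/16, so the ratio is (-29/16)/(-29/2) = 1/8.

1/8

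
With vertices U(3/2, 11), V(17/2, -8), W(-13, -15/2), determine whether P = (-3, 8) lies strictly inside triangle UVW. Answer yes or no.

no

Barycentric coordinates of P: (451/540, -53/540, 71/270).
The three coordinates are positive, negative, positive; a point is interior exactly when all three are positive.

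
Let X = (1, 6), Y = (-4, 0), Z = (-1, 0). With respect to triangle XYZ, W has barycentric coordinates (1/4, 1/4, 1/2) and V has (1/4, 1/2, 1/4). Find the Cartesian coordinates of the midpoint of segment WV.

(-13/8, 3/2)

Barycentric coordinates of the midpoint are the average: (1/4, 3/8, 3/8).
Converting: (1/4)·X + (3/8)·Y + (3/8)·Z = (-13/8, 3/2).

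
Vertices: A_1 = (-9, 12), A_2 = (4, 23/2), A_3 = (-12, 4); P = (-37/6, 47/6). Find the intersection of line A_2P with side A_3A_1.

(-45/4, 6)

Barycentric coordinates of P with respect to A_1A_2A_3: (1/6, 1/3, 1/2).
On side A_3A_1 the A_2-coordinate is zero; dropping P's A_2-weight 1/3 and renormalizing the remaining 1/2 : 1/6 gives weights 3/4, 1/4 on A_3, A_1.
Q = (3/4)·(-12, 4) + (1/4)·(-9, 12) = (-45/4, 6).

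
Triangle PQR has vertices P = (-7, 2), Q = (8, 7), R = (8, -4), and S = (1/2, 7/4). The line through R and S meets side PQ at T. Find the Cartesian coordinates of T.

Barycentric coordinates of S with respect to PQR: (1/2, 1/4, 1/4).
On side PQ the R-coordinate is zero; dropping S's R-weight 1/4 and renormalizing the remaining 1/2 : 1/4 gives weights 2/3, 1/3 on P, Q.
T = (2/3)·(-7, 2) + (1/3)·(8, 7) = (-2, 11/3).

(-2, 11/3)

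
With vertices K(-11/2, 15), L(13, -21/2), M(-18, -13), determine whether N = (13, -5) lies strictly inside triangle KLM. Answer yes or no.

no

Barycentric coordinates of N: (682/3347, 3072/3347, -407/3347).
The three coordinates are positive, positive, negative; a point is interior exactly when all three are positive.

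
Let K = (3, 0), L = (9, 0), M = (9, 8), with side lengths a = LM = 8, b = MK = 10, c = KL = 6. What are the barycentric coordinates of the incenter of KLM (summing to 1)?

The incenter has barycentric coordinates proportional to the opposite side lengths: (8 : 10 : 6).
Normalizing by 8+10+6 = 24 gives (1/3, 5/12, 1/4).

(1/3, 5/12, 1/4)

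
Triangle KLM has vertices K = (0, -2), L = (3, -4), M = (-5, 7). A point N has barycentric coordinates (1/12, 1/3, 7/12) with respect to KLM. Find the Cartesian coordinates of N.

(-23/12, 31/12)

N = (1/12)·K + (1/3)·L + (7/12)·M.
x-coordinate: (1/12)·0 + (1/3)·3 + (7/12)·(-5) = -23/12.
y-coordinate: (1/12)·(-2) + (1/3)·(-4) + (7/12)·7 = 31/12.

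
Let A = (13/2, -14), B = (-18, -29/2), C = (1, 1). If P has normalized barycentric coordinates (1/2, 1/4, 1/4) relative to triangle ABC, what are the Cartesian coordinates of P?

P = (1/2)·A + (1/4)·B + (1/4)·C.
x-coordinate: (1/2)·(13/2) + (1/4)·(-18) + (1/4)·1 = -1.
y-coordinate: (1/2)·(-14) + (1/4)·(-29/2) + (1/4)·1 = -83/8.

(-1, -83/8)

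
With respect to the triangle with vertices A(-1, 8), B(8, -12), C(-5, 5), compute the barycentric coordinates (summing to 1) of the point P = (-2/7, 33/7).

(5/7, 1/7, 1/7)

Signed area of the reference triangle: [ABC] = ½·((-1)·(-12−5) + 8·(5−8) + (-5)·(8−(-12))) = ½·(17 − 24 − 100) = -107/2.
[PBC] = ½·((-2/7)·(-12−5) + 8·(5−(33/7)) + (-5)·(33/7−(-12))) = ½·(34/7 + 16/7 − 585/7) = -535/14, so the A-coordinate is (-535/14)/(-107/2) = 5/7.
[APC] = ½·((-1)·(33/7−5) + (-2/7)·(5−8) + (-5)·(8−(33/7))) = ½·(2/7 + 6/7 − 115/7) = -107/14, so the B-coordinate is 1/7.
[ABP] = ½·((-1)·(-12−(33/7)) + 8·(33/7−8) + (-2/7)·(8−(-12))) = ½·(117/7 − 184/7 − 40/7) = -107/14, so the C-coordinate is 1/7.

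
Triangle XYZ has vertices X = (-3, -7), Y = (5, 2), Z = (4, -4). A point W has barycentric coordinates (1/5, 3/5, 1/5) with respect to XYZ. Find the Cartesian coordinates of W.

W = (1/5)·X + (3/5)·Y + (1/5)·Z.
x-coordinate: (1/5)·(-3) + (3/5)·5 + (1/5)·4 = 16/5.
y-coordinate: (1/5)·(-7) + (3/5)·2 + (1/5)·(-4) = -1.

(16/5, -1)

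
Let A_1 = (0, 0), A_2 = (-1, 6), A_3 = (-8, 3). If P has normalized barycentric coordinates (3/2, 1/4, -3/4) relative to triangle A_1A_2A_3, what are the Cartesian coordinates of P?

(23/4, -3/4)

P = (3/2)·A_1 + (1/4)·A_2 + (-3/4)·A_3.
x-coordinate: (3/2)·0 + (1/4)·(-1) + (-3/4)·(-8) = 23/4.
y-coordinate: (3/2)·0 + (1/4)·6 + (-3/4)·3 = -3/4.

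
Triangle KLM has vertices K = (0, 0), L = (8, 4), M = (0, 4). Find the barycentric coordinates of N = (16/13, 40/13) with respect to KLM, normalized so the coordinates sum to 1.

(3/13, 2/13, 8/13)

Signed area of the reference triangle: [KLM] = ½·(0·(4−4) + 8·(4−0) + 0·(0−4)) = ½·(0 + 32 + 0) = 16.
[NLM] = ½·((16/13)·(4−4) + 8·(4−(40/13)) + 0·(40/13−4)) = ½·(0 + 96/13 + 0) = 48/13, so the K-coordinate is (48/13)/16 = 3/13.
[KNM] = ½·(0·(40/13−4) + (16/13)·(4−0) + 0·(0−(40/13))) = ½·(0 + 64/13 + 0) = 32/13, so the L-coordinate is 2/13.
[KLN] = ½·(0·(4−(40/13)) + 8·(40/13−0) + (16/13)·(0−4)) = ½·(0 + 320/13 − 64/13) = 128/13, so the M-coordinate is 8/13.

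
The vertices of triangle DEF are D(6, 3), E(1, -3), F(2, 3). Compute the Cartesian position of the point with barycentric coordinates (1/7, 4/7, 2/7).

(2, -3/7)

G = (1/7)·D + (4/7)·E + (2/7)·F.
x-coordinate: (1/7)·6 + (4/7)·1 + (2/7)·2 = 2.
y-coordinate: (1/7)·3 + (4/7)·(-3) + (2/7)·3 = -3/7.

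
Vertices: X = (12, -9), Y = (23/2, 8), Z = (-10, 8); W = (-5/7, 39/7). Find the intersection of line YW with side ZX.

Barycentric coordinates of W with respect to XYZ: (1/7, 2/7, 4/7).
On side ZX the Y-coordinate is zero; dropping W's Y-weight 2/7 and renormalizing the remaining 4/7 : 1/7 gives weights 4/5, 1/5 on Z, X.
V = (4/5)·(-10, 8) + (1/5)·(12, -9) = (-28/5, 23/5).

(-28/5, 23/5)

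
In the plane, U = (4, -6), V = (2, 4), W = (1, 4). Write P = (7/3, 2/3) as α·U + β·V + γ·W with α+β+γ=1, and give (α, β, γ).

(1/3, 1/3, 1/3)

Signed area of the reference triangle: [UVW] = ½·(4·(4−4) + 2·(4−(-6)) + 1·(-6−4)) = ½·(0 + 20 − 10) = 5.
[PVW] = ½·((7/3)·(4−4) + 2·(4−(2/3)) + 1·(2/3−4)) = ½·(0 + 20/3 − 10/3) = 5/3, so the U-coordinate is (5/3)/5 = 1/3.
[UPW] = ½·(4·(2/3−4) + (7/3)·(4−(-6)) + 1·(-6−(2/3))) = ½·(-40/3 + 70/3 − 20/3) = 5/3, so the V-coordinate is 1/3.
[UVP] = ½·(4·(4−(2/3)) + 2·(2/3−(-6)) + (7/3)·(-6−4)) = ½·(40/3 + 40/3 − 70/3) = 5/3, so the W-coordinate is 1/3.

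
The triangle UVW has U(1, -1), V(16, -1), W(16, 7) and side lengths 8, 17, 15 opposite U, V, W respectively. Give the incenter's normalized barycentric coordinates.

(1/5, 17/40, 3/8)

The incenter has barycentric coordinates proportional to the opposite side lengths: (8 : 17 : 15).
Normalizing by 8+17+15 = 40 gives (1/5, 17/40, 3/8).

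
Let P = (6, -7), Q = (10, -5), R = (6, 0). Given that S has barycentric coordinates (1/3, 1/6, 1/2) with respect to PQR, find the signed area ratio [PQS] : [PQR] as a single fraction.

The signed ratio [PQS]/[PQR] equals the barycentric coordinate of S at vertex R, which is 1/2.

1/2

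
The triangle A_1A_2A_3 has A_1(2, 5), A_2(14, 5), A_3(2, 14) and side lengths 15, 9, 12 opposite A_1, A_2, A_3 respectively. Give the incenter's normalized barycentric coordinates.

The incenter has barycentric coordinates proportional to the opposite side lengths: (15 : 9 : 12).
Normalizing by 15+9+12 = 36 gives (5/12, 1/4, 1/3).

(5/12, 1/4, 1/3)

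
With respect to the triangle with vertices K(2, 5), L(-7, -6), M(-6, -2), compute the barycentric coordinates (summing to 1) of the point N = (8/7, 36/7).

(6/7, -2/7, 3/7)

Signed area of the reference triangle: [KLM] = ½·(2·(-6−(-2)) + (-7)·(-2−5) + (-6)·(5−(-6))) = ½·(-8 + 49 − 66) = -25/2.
[NLM] = ½·((8/7)·(-6−(-2)) + (-7)·(-2−(36/7)) + (-6)·(36/7−(-6))) = ½·(-32/7 + 50 − 468/7) = -75/7, so the K-coordinate is (-75/7)/(-25/2) = 6/7.
[KNM] = ½·(2·(36/7−(-2)) + (8/7)·(-2−5) + (-6)·(5−(36/7))) = ½·(100/7 − 8 + 6/7) = 25/7, so the L-coordinate is -2/7.
[KLN] = ½·(2·(-6−(36/7)) + (-7)·(36/7−5) + (8/7)·(5−(-6))) = ½·(-156/7 − 1 + 88/7) = -75/14, so the M-coordinate is 3/7.
Check: 6/7 − 2/7 + 3/7 = 1.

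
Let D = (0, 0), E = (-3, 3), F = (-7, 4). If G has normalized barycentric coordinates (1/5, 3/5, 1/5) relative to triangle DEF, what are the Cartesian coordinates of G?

(-16/5, 13/5)

G = (1/5)·D + (3/5)·E + (1/5)·F.
x-coordinate: (1/5)·0 + (3/5)·(-3) + (1/5)·(-7) = -16/5.
y-coordinate: (1/5)·0 + (3/5)·3 + (1/5)·4 = 13/5.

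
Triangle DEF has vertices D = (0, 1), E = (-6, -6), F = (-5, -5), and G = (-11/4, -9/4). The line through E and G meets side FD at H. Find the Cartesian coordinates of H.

(-5/3, -1)

Barycentric coordinates of G with respect to DEF: (1/2, 1/4, 1/4).
On side FD the E-coordinate is zero; dropping G's E-weight 1/4 and renormalizing the remaining 1/4 : 1/2 gives weights 1/3, 2/3 on F, D.
H = (1/3)·(-5, -5) + (2/3)·(0, 1) = (-5/3, -1).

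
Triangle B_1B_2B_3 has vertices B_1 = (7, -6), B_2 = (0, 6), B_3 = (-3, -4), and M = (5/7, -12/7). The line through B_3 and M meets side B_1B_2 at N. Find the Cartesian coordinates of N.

(7/2, 0)

Barycentric coordinates of M with respect to B_1B_2B_3: (2/7, 2/7, 3/7).
On side B_1B_2 the B_3-coordinate is zero; dropping M's B_3-weight 3/7 and renormalizing the remaining 2/7 : 2/7 gives weights 1/2, 1/2 on B_1, B_2.
N = (1/2)·(7, -6) + (1/2)·(0, 6) = (7/2, 0).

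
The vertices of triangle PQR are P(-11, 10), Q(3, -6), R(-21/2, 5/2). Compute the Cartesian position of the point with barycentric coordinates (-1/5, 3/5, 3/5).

S = (-1/5)·P + (3/5)·Q + (3/5)·R.
x-coordinate: (-1/5)·(-11) + (3/5)·3 + (3/5)·(-21/2) = -23/10.
y-coordinate: (-1/5)·10 + (3/5)·(-6) + (3/5)·(5/2) = -41/10.

(-23/10, -41/10)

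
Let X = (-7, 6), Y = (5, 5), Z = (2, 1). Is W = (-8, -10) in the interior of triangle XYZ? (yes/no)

Barycentric coordinates of W: (7/51, -149/51, 193/51).
The three coordinates are positive, negative, positive; a point is interior exactly when all three are positive.

no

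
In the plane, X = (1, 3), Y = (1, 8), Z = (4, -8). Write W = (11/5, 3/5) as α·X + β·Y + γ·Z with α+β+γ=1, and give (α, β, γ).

(1/5, 2/5, 2/5)

Signed area of the reference triangle: [XYZ] = ½·(1·(8−(-8)) + 1·(-8−3) + 4·(3−8)) = ½·(16 − 11 − 20) = -15/2.
[WYZ] = ½·((11/5)·(8−(-8)) + 1·(-8−(3/5)) + 4·(3/5−8)) = ½·(176/5 − 43/5 − 148/5) = -3/2, so the X-coordinate is (-3/2)/(-15/2) = 1/5.
[XWZ] = ½·(1·(3/5−(-8)) + (11/5)·(-8−3) + 4·(3−(3/5))) = ½·(43/5 − 121/5 + 48/5) = -3, so the Y-coordinate is 2/5.
[XYW] = ½·(1·(8−(3/5)) + 1·(3/5−3) + (11/5)·(3−8)) = ½·(37/5 − 12/5 − 11) = -3, so the Z-coordinate is 2/5.
Check: 1/5 + 2/5 + 2/5 = 1.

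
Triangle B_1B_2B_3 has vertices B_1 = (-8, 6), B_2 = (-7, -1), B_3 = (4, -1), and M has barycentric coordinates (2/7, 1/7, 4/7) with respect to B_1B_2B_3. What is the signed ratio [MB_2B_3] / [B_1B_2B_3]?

The signed ratio [MB_2B_3]/[B_1B_2B_3] equals the barycentric coordinate of M at vertex B_1, which is 2/7.

2/7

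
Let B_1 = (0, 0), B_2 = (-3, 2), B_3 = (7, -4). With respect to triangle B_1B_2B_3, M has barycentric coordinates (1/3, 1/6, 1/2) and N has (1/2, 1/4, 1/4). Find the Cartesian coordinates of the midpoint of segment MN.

(2, -13/12)

Barycentric coordinates of the midpoint are the average: (5/12, 5/24, 3/8).
Converting: (5/12)·B_1 + (5/24)·B_2 + (3/8)·B_3 = (2, -13/12).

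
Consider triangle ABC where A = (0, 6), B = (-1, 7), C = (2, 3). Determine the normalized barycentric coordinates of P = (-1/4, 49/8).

(3/8, 1/2, 1/8)

Signed area of the reference triangle: [ABC] = ½·(0·(7−3) + (-1)·(3−6) + 2·(6−7)) = ½·(0 + 3 − 2) = 1/2.
[PBC] = ½·((-1/4)·(7−3) + (-1)·(3−(49/8)) + 2·(49/8−7)) = ½·(-1 + 25/8 − 7/4) = 3/16, so the A-coordinate is (3/16)/(1/2) = 3/8.
[APC] = ½·(0·(49/8−3) + (-1/4)·(3−6) + 2·(6−(49/8))) = ½·(0 + 3/4 − 1/4) = 1/4, so the B-coordinate is 1/2.
[ABP] = ½·(0·(7−(49/8)) + (-1)·(49/8−6) + (-1/4)·(6−7)) = ½·(0 − 1/8 + 1/4) = 1/16, so the C-coordinate is 1/8.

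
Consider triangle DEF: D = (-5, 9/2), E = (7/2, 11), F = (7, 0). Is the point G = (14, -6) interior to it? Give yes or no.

no

Barycentric coordinates of G: (-224/465, -54/155, 851/465).
The three coordinates are negative, negative, positive; a point is interior exactly when all three are positive.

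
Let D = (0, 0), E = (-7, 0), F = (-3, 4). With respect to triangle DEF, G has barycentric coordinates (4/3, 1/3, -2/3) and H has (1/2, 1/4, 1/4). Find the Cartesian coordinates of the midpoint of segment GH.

Barycentric coordinates of the midpoint are the average: (11/12, 7/24, -5/24).
Converting: (11/12)·D + (7/24)·E + (-5/24)·F = (-17/12, -5/6).

(-17/12, -5/6)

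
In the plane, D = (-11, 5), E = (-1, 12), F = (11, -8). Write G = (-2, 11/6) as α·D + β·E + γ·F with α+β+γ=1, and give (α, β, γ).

(1/2, 1/6, 1/3)

Signed area of the reference triangle: [DEF] = ½·((-11)·(12−(-8)) + (-1)·(-8−5) + 11·(5−12)) = ½·(-220 + 13 − 77) = -142.
[GEF] = ½·((-2)·(12−(-8)) + (-1)·(-8−(11/6)) + 11·(11/6−12)) = ½·(-40 + 59/6 − 671/6) = -71, so the D-coordinate is (-71)/(-142) = 1/2.
[DGF] = ½·((-11)·(11/6−(-8)) + (-2)·(-8−5) + 11·(5−(11/6))) = ½·(-649/6 + 26 + 209/6) = -71/3, so the E-coordinate is 1/6.
[DEG] = ½·((-11)·(12−(11/6)) + (-1)·(11/6−5) + (-2)·(5−12)) = ½·(-671/6 + 19/6 + 14) = -142/3, so the F-coordinate is 1/3.
Check: 1/2 + 1/6 + 1/3 = 1.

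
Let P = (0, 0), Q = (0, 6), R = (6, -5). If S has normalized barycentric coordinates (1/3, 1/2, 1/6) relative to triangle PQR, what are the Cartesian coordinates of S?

(1, 13/6)

S = (1/3)·P + (1/2)·Q + (1/6)·R.
x-coordinate: (1/3)·0 + (1/2)·0 + (1/6)·6 = 1.
y-coordinate: (1/3)·0 + (1/2)·6 + (1/6)·(-5) = 13/6.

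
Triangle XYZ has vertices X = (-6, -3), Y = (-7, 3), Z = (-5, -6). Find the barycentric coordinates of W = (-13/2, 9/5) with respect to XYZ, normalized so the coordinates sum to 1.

Signed area of the reference triangle: [XYZ] = ½·((-6)·(3−(-6)) + (-7)·(-6−(-3)) + (-5)·(-3−3)) = ½·(-54 + 21 + 30) = -3/2.
[WYZ] = ½·((-13/2)·(3−(-6)) + (-7)·(-6−(9/5)) + (-5)·(9/5−3)) = ½·(-117/2 + 273/5 + 6) = 21/20, so the X-coordinate is (21/20)/(-3/2) = -7/10.
[XWZ] = ½·((-6)·(9/5−(-6)) + (-13/2)·(-6−(-3)) + (-5)·(-3−(9/5))) = ½·(-234/5 + 39/2 + 24) = -33/20, so the Y-coordinate is 11/10.
[XYW] = ½·((-6)·(3−(9/5)) + (-7)·(9/5−(-3)) + (-13/2)·(-3−3)) = ½·(-36/5 − 168/5 + 39) = -9/10, so the Z-coordinate is 3/5.

(-7/10, 11/10, 3/5)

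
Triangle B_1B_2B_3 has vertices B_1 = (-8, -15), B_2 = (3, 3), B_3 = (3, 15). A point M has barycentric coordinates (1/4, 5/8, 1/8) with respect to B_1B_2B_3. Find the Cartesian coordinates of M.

(1/4, 0)

M = (1/4)·B_1 + (5/8)·B_2 + (1/8)·B_3.
x-coordinate: (1/4)·(-8) + (5/8)·3 + (1/8)·3 = 1/4.
y-coordinate: (1/4)·(-15) + (5/8)·3 + (1/8)·15 = 0.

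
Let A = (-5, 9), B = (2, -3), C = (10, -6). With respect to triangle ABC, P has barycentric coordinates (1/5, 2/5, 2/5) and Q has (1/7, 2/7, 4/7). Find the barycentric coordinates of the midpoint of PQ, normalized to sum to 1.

Since both coordinate triples sum to 1, the midpoint's barycentrics are the componentwise average.
(1/5+1/7)/2 = 6/35; similarly 12/35 and 17/35.

(6/35, 12/35, 17/35)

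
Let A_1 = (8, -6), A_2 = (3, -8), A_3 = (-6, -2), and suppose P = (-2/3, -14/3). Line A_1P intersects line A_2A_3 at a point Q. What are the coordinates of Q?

(-12/5, -22/5)

Barycentric coordinates of P with respect to A_1A_2A_3: (1/6, 1/3, 1/2).
On side A_2A_3 the A_1-coordinate is zero; dropping P's A_1-weight 1/6 and renormalizing the remaining 1/3 : 1/2 gives weights 2/5, 3/5 on A_2, A_3.
Q = (2/5)·(3, -8) + (3/5)·(-6, -2) = (-12/5, -22/5).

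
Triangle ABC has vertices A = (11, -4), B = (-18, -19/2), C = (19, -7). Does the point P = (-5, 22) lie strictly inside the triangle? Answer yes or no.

no

Barycentric coordinates of P: (1133/131, -160/131, -842/131).
The three coordinates are positive, negative, negative; a point is interior exactly when all three are positive.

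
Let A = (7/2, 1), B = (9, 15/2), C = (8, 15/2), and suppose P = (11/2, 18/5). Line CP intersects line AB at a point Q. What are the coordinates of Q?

Barycentric coordinates of P with respect to ABC: (3/5, 1/5, 1/5).
On side AB the C-coordinate is zero; dropping P's C-weight 1/5 and renormalizing the remaining 3/5 : 1/5 gives weights 3/4, 1/4 on A, B.
Q = (3/4)·(7/2, 1) + (1/4)·(9, 15/2) = (39/8, 21/8).

(39/8, 21/8)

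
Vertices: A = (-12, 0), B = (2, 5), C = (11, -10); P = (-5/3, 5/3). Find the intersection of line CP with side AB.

(-13/4, 25/8)

Barycentric coordinates of P with respect to ABC: (1/3, 5/9, 1/9).
On side AB the C-coordinate is zero; dropping P's C-weight 1/9 and renormalizing the remaining 1/3 : 5/9 gives weights 3/8, 5/8 on A, B.
Q = (3/8)·(-12, 0) + (5/8)·(2, 5) = (-13/4, 25/8).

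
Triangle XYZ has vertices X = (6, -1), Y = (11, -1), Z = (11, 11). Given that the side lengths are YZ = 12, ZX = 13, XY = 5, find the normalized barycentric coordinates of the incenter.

(2/5, 13/30, 1/6)

The incenter has barycentric coordinates proportional to the opposite side lengths: (12 : 13 : 5).
Normalizing by 12+13+5 = 30 gives (2/5, 13/30, 1/6).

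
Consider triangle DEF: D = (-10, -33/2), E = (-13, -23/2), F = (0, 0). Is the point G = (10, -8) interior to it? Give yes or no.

no

Barycentric coordinates of G: (438/199, -490/199, 251/199).
The three coordinates are positive, negative, positive; a point is interior exactly when all three are positive.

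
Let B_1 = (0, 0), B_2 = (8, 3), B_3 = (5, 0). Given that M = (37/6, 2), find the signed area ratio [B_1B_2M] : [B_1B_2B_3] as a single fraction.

[B_1B_2B_3] = ½·(0·(3−0) + 8·(0−0) + 5·(0−3)) = ½·(0 + 0 − 15) = -15/2.
[B_1B_2M] = ½·(0·(3−2) + 8·(2−0) + (37/6)·(0−3)) = ½·(0 + 16 − 37/2) = -5/4, so the ratio is (-5/4)/(-15/2) = 1/6.

1/6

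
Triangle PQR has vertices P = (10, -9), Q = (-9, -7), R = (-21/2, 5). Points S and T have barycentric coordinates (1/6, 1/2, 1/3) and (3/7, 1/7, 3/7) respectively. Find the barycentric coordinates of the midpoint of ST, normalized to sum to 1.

(25/84, 9/28, 8/21)

Since both coordinate triples sum to 1, the midpoint's barycentrics are the componentwise average.
(1/6+3/7)/2 = 25/84; similarly 9/28 and 8/21.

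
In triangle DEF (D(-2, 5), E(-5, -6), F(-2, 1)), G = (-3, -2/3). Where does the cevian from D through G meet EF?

(-16/5, -9/5)

Barycentric coordinates of G with respect to DEF: (1/6, 1/3, 1/2).
On side EF the D-coordinate is zero; dropping G's D-weight 1/6 and renormalizing the remaining 1/3 : 1/2 gives weights 2/5, 3/5 on E, F.
H = (2/5)·(-5, -6) + (3/5)·(-2, 1) = (-16/5, -9/5).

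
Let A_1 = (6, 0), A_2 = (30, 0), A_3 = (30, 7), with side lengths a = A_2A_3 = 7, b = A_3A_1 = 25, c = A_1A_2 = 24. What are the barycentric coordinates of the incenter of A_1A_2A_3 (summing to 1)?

(1/8, 25/56, 3/7)

The incenter has barycentric coordinates proportional to the opposite side lengths: (7 : 25 : 24).
Normalizing by 7+25+24 = 56 gives (1/8, 25/56, 3/7).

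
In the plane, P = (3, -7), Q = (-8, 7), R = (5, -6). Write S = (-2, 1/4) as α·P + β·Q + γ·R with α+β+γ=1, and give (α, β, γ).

Signed area of the reference triangle: [PQR] = ½·(3·(7−(-6)) + (-8)·(-6−(-7)) + 5·(-7−7)) = ½·(39 − 8 − 70) = -39/2.
[SQR] = ½·((-2)·(7−(-6)) + (-8)·(-6−(1/4)) + 5·(1/4−7)) = ½·(-26 + 50 − 135/4) = -39/8, so the P-coordinate is (-39/8)/(-39/2) = 1/4.
[PSR] = ½·(3·(1/4−(-6)) + (-2)·(-6−(-7)) + 5·(-7−(1/4))) = ½·(75/4 − 2 − 145/4) = -39/4, so the Q-coordinate is 1/2.
[PQS] = ½·(3·(7−(1/4)) + (-8)·(1/4−(-7)) + (-2)·(-7−7)) = ½·(81/4 − 58 + 28) = -39/8, so the R-coordinate is 1/4.

(1/4, 1/2, 1/4)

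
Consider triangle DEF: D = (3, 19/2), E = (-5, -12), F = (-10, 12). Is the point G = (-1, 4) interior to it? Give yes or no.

Barycentric coordinates of G: (352/599, 163/599, 84/599).
The three coordinates are positive, positive, positive; a point is interior exactly when all three are positive.

yes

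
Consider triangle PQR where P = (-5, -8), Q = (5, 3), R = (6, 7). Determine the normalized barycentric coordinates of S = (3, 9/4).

(1/4, 1/4, 1/2)

Signed area of the reference triangle: [PQR] = ½·((-5)·(3−7) + 5·(7−(-8)) + 6·(-8−3)) = ½·(20 + 75 − 66) = 29/2.
[SQR] = ½·(3·(3−7) + 5·(7−(9/4)) + 6·(9/4−3)) = ½·(-12 + 95/4 − 9/2) = 29/8, so the P-coordinate is (29/8)/(29/2) = 1/4.
[PSR] = ½·((-5)·(9/4−7) + 3·(7−(-8)) + 6·(-8−(9/4))) = ½·(95/4 + 45 − 123/2) = 29/8, so the Q-coordinate is 1/4.
[PQS] = ½·((-5)·(3−(9/4)) + 5·(9/4−(-8)) + 3·(-8−3)) = ½·(-15/4 + 205/4 − 33) = 29/4, so the R-coordinate is 1/2.
Check: 1/4 + 1/4 + 1/2 = 1.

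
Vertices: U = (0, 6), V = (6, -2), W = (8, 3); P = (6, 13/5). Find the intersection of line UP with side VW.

Barycentric coordinates of P with respect to UVW: (1/5, 1/5, 3/5).
On side VW the U-coordinate is zero; dropping P's U-weight 1/5 and renormalizing the remaining 1/5 : 3/5 gives weights 1/4, 3/4 on V, W.
Q = (1/4)·(6, -2) + (3/4)·(8, 3) = (15/2, 7/4).

(15/2, 7/4)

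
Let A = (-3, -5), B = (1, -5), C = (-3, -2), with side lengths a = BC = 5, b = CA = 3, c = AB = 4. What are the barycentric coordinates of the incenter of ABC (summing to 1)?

The incenter has barycentric coordinates proportional to the opposite side lengths: (5 : 3 : 4).
Normalizing by 5+3+4 = 12 gives (5/12, 1/4, 1/3).

(5/12, 1/4, 1/3)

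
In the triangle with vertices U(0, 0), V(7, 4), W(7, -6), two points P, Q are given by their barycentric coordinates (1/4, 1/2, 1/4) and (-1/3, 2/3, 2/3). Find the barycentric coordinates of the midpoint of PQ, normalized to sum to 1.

Since both coordinate triples sum to 1, the midpoint's barycentrics are the componentwise average.
(1/4+-1/3)/2 = -1/24; similarly 7/12 and 11/24.

(-1/24, 7/12, 11/24)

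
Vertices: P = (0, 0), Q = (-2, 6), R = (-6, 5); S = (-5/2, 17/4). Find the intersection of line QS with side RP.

Barycentric coordinates of S with respect to PQR: (1/4, 1/2, 1/4).
On side RP the Q-coordinate is zero; dropping S's Q-weight 1/2 and renormalizing the remaining 1/4 : 1/4 gives weights 1/2, 1/2 on R, P.
T = (1/2)·(-6, 5) + (1/2)·(0, 0) = (-3, 5/2).

(-3, 5/2)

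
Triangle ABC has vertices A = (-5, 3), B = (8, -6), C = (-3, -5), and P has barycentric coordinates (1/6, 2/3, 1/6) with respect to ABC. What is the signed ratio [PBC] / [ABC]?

1/6

The signed ratio [PBC]/[ABC] equals the barycentric coordinate of P at vertex A, which is 1/6.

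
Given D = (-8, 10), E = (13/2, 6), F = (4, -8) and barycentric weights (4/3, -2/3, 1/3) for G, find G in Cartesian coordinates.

(-41/3, 20/3)

G = (4/3)·D + (-2/3)·E + (1/3)·F.
x-coordinate: (4/3)·(-8) + (-2/3)·(13/2) + (1/3)·4 = -41/3.
y-coordinate: (4/3)·10 + (-2/3)·6 + (1/3)·(-8) = 20/3.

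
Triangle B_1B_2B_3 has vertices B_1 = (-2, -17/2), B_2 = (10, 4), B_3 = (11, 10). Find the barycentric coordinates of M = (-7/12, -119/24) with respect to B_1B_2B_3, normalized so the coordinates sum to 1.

Signed area of the reference triangle: [B_1B_2B_3] = ½·((-2)·(4−10) + 10·(10−(-17/2)) + 11·(-17/2−4)) = ½·(12 + 185 − 275/2) = 119/4.
[MB_2B_3] = ½·((-7/12)·(4−10) + 10·(10−(-119/24)) + 11·(-119/24−4)) = ½·(7/2 + 1795/12 − 2365/24) = 1309/48, so the B_1-coordinate is (1309/48)/(119/4) = 11/12.
[B_1MB_3] = ½·((-2)·(-119/24−10) + (-7/12)·(10−(-17/2)) + 11·(-17/2−(-119/24))) = ½·(359/12 − 259/24 − 935/24) = -119/12, so the B_2-coordinate is -1/3.
[B_1B_2M] = ½·((-2)·(4−(-119/24)) + 10·(-119/24−(-17/2)) + (-7/12)·(-17/2−4)) = ½·(-215/12 + 425/12 + 175/24) = 595/48, so the B_3-coordinate is 5/12.

(11/12, -1/3, 5/12)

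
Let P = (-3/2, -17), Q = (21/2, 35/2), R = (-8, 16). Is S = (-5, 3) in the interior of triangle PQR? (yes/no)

yes

Barycentric coordinates of S: (980/2481, 58/2481, 481/827).
The three coordinates are positive, positive, positive; a point is interior exactly when all three are positive.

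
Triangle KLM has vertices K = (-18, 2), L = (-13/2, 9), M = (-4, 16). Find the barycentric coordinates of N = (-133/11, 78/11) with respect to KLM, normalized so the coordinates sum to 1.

(6/11, 2/11, 3/11)

Signed area of the reference triangle: [KLM] = ½·((-18)·(9−16) + (-13/2)·(16−2) + (-4)·(2−9)) = ½·(126 − 91 + 28) = 63/2.
[NLM] = ½·((-133/11)·(9−16) + (-13/2)·(16−(78/11)) + (-4)·(78/11−9)) = ½·(931/11 − 637/11 + 84/11) = 189/11, so the K-coordinate is (189/11)/(63/2) = 6/11.
[KNM] = ½·((-18)·(78/11−16) + (-133/11)·(16−2) + (-4)·(2−(78/11))) = ½·(1764/11 − 1862/11 + 224/11) = 63/11, so the L-coordinate is 2/11.
[KLN] = ½·((-18)·(9−(78/11)) + (-13/2)·(78/11−2) + (-133/11)·(2−9)) = ½·(-378/11 − 364/11 + 931/11) = 189/22, so the M-coordinate is 3/11.
Check: 6/11 + 2/11 + 3/11 = 1.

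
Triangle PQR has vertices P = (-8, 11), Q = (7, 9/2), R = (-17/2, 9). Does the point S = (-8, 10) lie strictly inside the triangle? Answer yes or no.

yes

Barycentric coordinates of S: (71/133, 2/133, 60/133).
The three coordinates are positive, positive, positive; a point is interior exactly when all three are positive.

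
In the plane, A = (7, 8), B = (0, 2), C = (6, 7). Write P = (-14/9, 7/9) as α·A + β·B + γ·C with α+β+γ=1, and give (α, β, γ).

Signed area of the reference triangle: [ABC] = ½·(7·(2−7) + 0·(7−8) + 6·(8−2)) = ½·(-35 + 0 + 36) = 1/2.
[PBC] = ½·((-14/9)·(2−7) + 0·(7−(7/9)) + 6·(7/9−2)) = ½·(70/9 + 0 − 22/3) = 2/9, so the A-coordinate is (2/9)/(1/2) = 4/9.
[APC] = ½·(7·(7/9−7) + (-14/9)·(7−8) + 6·(8−(7/9))) = ½·(-392/9 + 14/9 + 130/3) = 2/3, so the B-coordinate is 4/3.
[ABP] = ½·(7·(2−(7/9)) + 0·(7/9−8) + (-14/9)·(8−2)) = ½·(77/9 + 0 − 28/3) = -7/18, so the C-coordinate is -7/9.
Check: 4/9 + 4/3 − 7/9 = 1.

(4/9, 4/3, -7/9)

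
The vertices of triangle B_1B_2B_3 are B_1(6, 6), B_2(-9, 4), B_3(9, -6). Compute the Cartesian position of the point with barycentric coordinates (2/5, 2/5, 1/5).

(3/5, 14/5)

M = (2/5)·B_1 + (2/5)·B_2 + (1/5)·B_3.
x-coordinate: (2/5)·6 + (2/5)·(-9) + (1/5)·9 = 3/5.
y-coordinate: (2/5)·6 + (2/5)·4 + (1/5)·(-6) = 14/5.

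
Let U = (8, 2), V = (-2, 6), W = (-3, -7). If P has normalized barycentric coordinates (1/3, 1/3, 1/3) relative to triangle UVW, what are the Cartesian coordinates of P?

(1, 1/3)

P = (1/3)·U + (1/3)·V + (1/3)·W.
x-coordinate: (1/3)·8 + (1/3)·(-2) + (1/3)·(-3) = 1.
y-coordinate: (1/3)·2 + (1/3)·6 + (1/3)·(-7) = 1/3.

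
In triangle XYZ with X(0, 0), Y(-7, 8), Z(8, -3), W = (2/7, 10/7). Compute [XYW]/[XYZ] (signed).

[XYZ] = ½·(0·(8−(-3)) + (-7)·(-3−0) + 8·(0−8)) = ½·(0 + 21 − 64) = -43/2.
[XYW] = ½·(0·(8−(10/7)) + (-7)·(10/7−0) + (2/7)·(0−8)) = ½·(0 − 10 − 16/7) = -43/7, so the ratio is (-43/7)/(-43/2) = 2/7.

2/7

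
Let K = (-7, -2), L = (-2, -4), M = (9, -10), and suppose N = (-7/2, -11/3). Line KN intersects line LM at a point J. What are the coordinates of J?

Barycentric coordinates of N with respect to KLM: (2/3, 1/6, 1/6).
On side LM the K-coordinate is zero; dropping N's K-weight 2/3 and renormalizing the remaining 1/6 : 1/6 gives weights 1/2, 1/2 on L, M.
J = (1/2)·(-2, -4) + (1/2)·(9, -10) = (7/2, -7).

(7/2, -7)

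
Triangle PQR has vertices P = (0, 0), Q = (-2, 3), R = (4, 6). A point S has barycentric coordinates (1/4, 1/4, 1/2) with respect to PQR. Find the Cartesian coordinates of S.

(3/2, 15/4)

S = (1/4)·P + (1/4)·Q + (1/2)·R.
x-coordinate: (1/4)·0 + (1/4)·(-2) + (1/2)·4 = 3/2.
y-coordinate: (1/4)·0 + (1/4)·3 + (1/2)·6 = 15/4.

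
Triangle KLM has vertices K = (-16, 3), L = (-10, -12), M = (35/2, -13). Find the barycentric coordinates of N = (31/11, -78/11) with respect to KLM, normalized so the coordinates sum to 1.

(4/11, 1/11, 6/11)

Signed area of the reference triangle: [KLM] = ½·((-16)·(-12−(-13)) + (-10)·(-13−3) + (35/2)·(3−(-12))) = ½·(-16 + 160 + 525/2) = 813/4.
[NLM] = ½·((31/11)·(-12−(-13)) + (-10)·(-13−(-78/11)) + (35/2)·(-78/11−(-12))) = ½·(31/11 + 650/11 + 945/11) = 813/11, so the K-coordinate is (813/11)/(813/4) = 4/11.
[KNM] = ½·((-16)·(-78/11−(-13)) + (31/11)·(-13−3) + (35/2)·(3−(-78/11))) = ½·(-1040/11 − 496/11 + 3885/22) = 813/44, so the L-coordinate is 1/11.
[KLN] = ½·((-16)·(-12−(-78/11)) + (-10)·(-78/11−3) + (31/11)·(3−(-12))) = ½·(864/11 + 1110/11 + 465/11) = 2439/22, so the M-coordinate is 6/11.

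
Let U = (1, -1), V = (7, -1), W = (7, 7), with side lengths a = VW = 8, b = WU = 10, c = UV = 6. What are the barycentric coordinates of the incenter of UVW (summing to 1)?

(1/3, 5/12, 1/4)

The incenter has barycentric coordinates proportional to the opposite side lengths: (8 : 10 : 6).
Normalizing by 8+10+6 = 24 gives (1/3, 5/12, 1/4).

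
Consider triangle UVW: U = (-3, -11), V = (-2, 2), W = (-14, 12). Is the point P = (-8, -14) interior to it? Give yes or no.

no

Barycentric coordinates of P: (126/83, -74/83, 31/83).
The three coordinates are positive, negative, positive; a point is interior exactly when all three are positive.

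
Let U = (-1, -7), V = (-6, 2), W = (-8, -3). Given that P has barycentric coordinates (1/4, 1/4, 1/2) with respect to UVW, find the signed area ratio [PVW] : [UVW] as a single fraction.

The signed ratio [PVW]/[UVW] equals the barycentric coordinate of P at vertex U, which is 1/4.

1/4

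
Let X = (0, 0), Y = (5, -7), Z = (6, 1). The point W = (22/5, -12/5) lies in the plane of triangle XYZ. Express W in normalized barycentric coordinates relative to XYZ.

Signed area of the reference triangle: [XYZ] = ½·(0·(-7−1) + 5·(1−0) + 6·(0−(-7))) = ½·(0 + 5 + 42) = 47/2.
[WYZ] = ½·((22/5)·(-7−1) + 5·(1−(-12/5)) + 6·(-12/5−(-7))) = ½·(-176/5 + 17 + 138/5) = 47/10, so the X-coordinate is (47/10)/(47/2) = 1/5.
[XWZ] = ½·(0·(-12/5−1) + (22/5)·(1−0) + 6·(0−(-12/5))) = ½·(0 + 22/5 + 72/5) = 47/5, so the Y-coordinate is 2/5.
[XYW] = ½·(0·(-7−(-12/5)) + 5·(-12/5−0) + (22/5)·(0−(-7))) = ½·(0 − 12 + 154/5) = 47/5, so the Z-coordinate is 2/5.

(1/5, 2/5, 2/5)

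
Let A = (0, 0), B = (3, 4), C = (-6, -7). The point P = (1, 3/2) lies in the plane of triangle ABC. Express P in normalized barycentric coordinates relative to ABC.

Signed area of the reference triangle: [ABC] = ½·(0·(4−(-7)) + 3·(-7−0) + (-6)·(0−4)) = ½·(0 − 21 + 24) = 3/2.
[PBC] = ½·(1·(4−(-7)) + 3·(-7−(3/2)) + (-6)·(3/2−4)) = ½·(11 − 51/2 + 15) = 1/4, so the A-coordinate is (1/4)/(3/2) = 1/6.
[APC] = ½·(0·(3/2−(-7)) + 1·(-7−0) + (-6)·(0−(3/2))) = ½·(0 − 7 + 9) = 1, so the B-coordinate is 2/3.
[ABP] = ½·(0·(4−(3/2)) + 3·(3/2−0) + 1·(0−4)) = ½·(0 + 9/2 − 4) = 1/4, so the C-coordinate is 1/6.
Check: 1/6 + 2/3 + 1/6 = 1.

(1/6, 2/3, 1/6)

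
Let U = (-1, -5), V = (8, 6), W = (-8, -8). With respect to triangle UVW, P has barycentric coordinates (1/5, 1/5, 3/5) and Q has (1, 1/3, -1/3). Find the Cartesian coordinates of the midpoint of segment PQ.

Barycentric coordinates of the midpoint are the average: (3/5, 4/15, 2/15).
Converting: (3/5)·U + (4/15)·V + (2/15)·W = (7/15, -37/15).

(7/15, -37/15)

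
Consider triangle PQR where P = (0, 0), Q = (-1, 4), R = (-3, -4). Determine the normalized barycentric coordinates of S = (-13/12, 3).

(1/12, 5/6, 1/12)

Signed area of the reference triangle: [PQR] = ½·(0·(4−(-4)) + (-1)·(-4−0) + (-3)·(0−4)) = ½·(0 + 4 + 12) = 8.
[SQR] = ½·((-13/12)·(4−(-4)) + (-1)·(-4−3) + (-3)·(3−4)) = ½·(-26/3 + 7 + 3) = 2/3, so the P-coordinate is (2/3)/8 = 1/12.
[PSR] = ½·(0·(3−(-4)) + (-13/12)·(-4−0) + (-3)·(0−3)) = ½·(0 + 13/3 + 9) = 20/3, so the Q-coordinate is 5/6.
[PQS] = ½·(0·(4−3) + (-1)·(3−0) + (-13/12)·(0−4)) = ½·(0 − 3 + 13/3) = 2/3, so the R-coordinate is 1/12.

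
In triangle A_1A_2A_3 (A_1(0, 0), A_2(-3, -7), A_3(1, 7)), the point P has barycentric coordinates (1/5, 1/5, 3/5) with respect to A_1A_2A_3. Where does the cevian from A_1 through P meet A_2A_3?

Line A_1P meets A_2A_3 where the A_1-coordinate vanishes; zeroing P's A_1-weight and renormalizing leaves A_2, A_3-weights 1/5 : 3/5 → (1/4, 3/4).
So Q = (1/4)·A_2 + (3/4)·A_3 = (0, 7/2).

(0, 7/2)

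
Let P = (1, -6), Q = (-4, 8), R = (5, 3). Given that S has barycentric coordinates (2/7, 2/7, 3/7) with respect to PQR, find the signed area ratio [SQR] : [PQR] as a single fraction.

The signed ratio [SQR]/[PQR] equals the barycentric coordinate of S at vertex P, which is 2/7.

2/7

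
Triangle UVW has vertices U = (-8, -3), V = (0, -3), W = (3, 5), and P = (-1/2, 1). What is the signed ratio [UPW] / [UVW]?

[UVW] = ½·((-8)·(-3−5) + 0·(5−(-3)) + 3·(-3−(-3))) = ½·(64 + 0 + 0) = 32.
[UPW] = ½·((-8)·(1−5) + (-1/2)·(5−(-3)) + 3·(-3−1)) = ½·(32 − 4 − 12) = 8, so the ratio is 8/32 = 1/4.

1/4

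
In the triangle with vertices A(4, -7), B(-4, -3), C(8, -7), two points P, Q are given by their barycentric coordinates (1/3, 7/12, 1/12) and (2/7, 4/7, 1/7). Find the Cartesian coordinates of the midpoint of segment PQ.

Barycentric coordinates of the midpoint are the average: (13/42, 97/168, 19/168).
Converting: (13/42)·A + (97/168)·B + (19/168)·C = (-1/6, -197/42).

(-1/6, -197/42)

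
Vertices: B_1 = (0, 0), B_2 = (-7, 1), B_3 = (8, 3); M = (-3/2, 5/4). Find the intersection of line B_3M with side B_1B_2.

Barycentric coordinates of M with respect to B_1B_2B_3: (1/4, 1/2, 1/4).
On side B_1B_2 the B_3-coordinate is zero; dropping M's B_3-weight 1/4 and renormalizing the remaining 1/4 : 1/2 gives weights 1/3, 2/3 on B_1, B_2.
N = (1/3)·(0, 0) + (2/3)·(-7, 1) = (-14/3, 2/3).

(-14/3, 2/3)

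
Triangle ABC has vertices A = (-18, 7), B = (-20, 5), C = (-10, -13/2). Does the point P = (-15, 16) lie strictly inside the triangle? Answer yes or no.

no

Barycentric coordinates of P: (335/86, -225/86, -12/43).
The three coordinates are positive, negative, negative; a point is interior exactly when all three are positive.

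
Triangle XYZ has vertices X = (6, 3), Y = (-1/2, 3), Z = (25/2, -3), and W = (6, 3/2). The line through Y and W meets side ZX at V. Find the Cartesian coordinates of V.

(49/6, 1)

Barycentric coordinates of W with respect to XYZ: (1/2, 1/4, 1/4).
On side ZX the Y-coordinate is zero; dropping W's Y-weight 1/4 and renormalizing the remaining 1/4 : 1/2 gives weights 1/3, 2/3 on Z, X.
V = (1/3)·(25/2, -3) + (2/3)·(6, 3) = (49/6, 1).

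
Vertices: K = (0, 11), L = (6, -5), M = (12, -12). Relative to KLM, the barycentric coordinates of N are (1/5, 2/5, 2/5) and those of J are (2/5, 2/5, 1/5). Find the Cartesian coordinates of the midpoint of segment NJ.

Barycentric coordinates of the midpoint are the average: (3/10, 2/5, 3/10).
Converting: (3/10)·K + (2/5)·L + (3/10)·M = (6, -23/10).

(6, -23/10)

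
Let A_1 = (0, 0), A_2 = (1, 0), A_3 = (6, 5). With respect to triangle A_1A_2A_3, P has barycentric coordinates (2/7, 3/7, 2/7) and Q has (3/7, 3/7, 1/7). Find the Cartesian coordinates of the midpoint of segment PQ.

Barycentric coordinates of the midpoint are the average: (5/14, 3/7, 3/14).
Converting: (5/14)·A_1 + (3/7)·A_2 + (3/14)·A_3 = (12/7, 15/14).

(12/7, 15/14)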